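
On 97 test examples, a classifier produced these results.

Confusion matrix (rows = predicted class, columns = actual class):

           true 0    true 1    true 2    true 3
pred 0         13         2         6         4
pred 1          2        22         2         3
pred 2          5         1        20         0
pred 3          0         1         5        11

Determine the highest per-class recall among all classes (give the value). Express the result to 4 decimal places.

Per-class recall (TP/(TP+FN)):
  0: TP=13, FN=2+5+0=7 → 13/20 = 0.65000
  1: TP=22, FN=2+1+1=4 → 22/26 = 0.84615
  2: TP=20, FN=6+2+5=13 → 20/33 = 0.60606
  3: TP=11, FN=4+3+0=7 → 11/18 = 0.61111
Highest is class '1' with recall = 0.8462.

0.8462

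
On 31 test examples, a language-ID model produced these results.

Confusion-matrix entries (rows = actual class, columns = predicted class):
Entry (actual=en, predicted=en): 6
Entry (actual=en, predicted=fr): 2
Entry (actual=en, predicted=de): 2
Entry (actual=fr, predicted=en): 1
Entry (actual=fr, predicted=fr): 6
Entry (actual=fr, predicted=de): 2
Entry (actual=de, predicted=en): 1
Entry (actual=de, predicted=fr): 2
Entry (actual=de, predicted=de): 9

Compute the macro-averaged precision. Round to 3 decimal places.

Per-class precision (TP/(TP+FP)):
  en: TP=6, FP=1+1=2 → 6/8 = 0.7500
  fr: TP=6, FP=2+2=4 → 6/10 = 0.6000
  de: TP=9, FP=2+2=4 → 9/13 = 0.6923
Macro-precision = mean = (0.7500 + 0.6000 + 0.6923) / 3 = 0.681

0.681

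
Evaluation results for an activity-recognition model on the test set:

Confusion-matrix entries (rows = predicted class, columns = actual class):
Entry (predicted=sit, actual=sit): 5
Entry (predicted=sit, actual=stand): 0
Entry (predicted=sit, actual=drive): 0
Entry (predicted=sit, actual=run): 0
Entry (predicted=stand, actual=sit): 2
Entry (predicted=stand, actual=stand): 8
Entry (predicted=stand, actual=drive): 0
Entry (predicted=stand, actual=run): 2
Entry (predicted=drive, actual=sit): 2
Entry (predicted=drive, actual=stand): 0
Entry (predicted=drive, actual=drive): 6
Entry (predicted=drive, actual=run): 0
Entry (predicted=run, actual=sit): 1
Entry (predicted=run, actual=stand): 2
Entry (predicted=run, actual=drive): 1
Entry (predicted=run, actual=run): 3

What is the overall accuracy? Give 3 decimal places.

0.688

Accuracy = trace / total = (5+8+6+3=22) / 32 = 22/32 = 0.688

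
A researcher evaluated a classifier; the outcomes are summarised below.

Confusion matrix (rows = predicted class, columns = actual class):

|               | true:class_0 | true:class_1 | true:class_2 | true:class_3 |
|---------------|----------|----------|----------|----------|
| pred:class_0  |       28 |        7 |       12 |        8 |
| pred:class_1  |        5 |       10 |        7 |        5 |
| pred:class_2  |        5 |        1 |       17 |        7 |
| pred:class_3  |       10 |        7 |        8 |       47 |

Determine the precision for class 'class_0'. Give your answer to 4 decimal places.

0.5091

precision = TP/(TP+FP).
class_0: TP=28, FP=7+12+8=27 → 28/55 = 0.50909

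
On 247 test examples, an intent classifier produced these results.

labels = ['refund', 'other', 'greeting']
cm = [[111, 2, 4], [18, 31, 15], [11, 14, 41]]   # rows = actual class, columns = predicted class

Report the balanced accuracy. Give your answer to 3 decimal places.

Balanced accuracy = mean of per-class recall.
  refund: recall = 111/117 = 0.9487
  other: recall = 31/64 = 0.4844
  greeting: recall = 41/66 = 0.6212
Mean = (0.9487 + 0.4844 + 0.6212) / 3 = 0.685

0.685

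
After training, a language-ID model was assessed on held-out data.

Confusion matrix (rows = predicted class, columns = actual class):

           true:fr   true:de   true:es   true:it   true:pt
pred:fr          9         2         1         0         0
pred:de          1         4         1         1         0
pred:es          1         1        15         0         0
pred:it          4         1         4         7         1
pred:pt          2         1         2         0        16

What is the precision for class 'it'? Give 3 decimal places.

0.412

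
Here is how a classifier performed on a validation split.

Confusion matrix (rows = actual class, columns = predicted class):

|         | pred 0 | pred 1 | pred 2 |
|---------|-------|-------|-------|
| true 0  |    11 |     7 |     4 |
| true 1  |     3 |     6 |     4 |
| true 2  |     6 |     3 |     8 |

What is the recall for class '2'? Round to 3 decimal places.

0.471

One-vs-rest for '2': TP = diagonal; FP = other classes predicted '2'; FN = '2' predicted as other.
recall = TP/(TP+FN).
2: TP=8, FN=6+3=9 → 8/17 = 0.4706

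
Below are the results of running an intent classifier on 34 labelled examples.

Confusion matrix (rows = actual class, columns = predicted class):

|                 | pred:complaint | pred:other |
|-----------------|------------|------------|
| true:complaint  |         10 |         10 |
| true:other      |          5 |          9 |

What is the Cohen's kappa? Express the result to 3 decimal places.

Observed agreement pₒ = trace/N = 19/34 = 0.5588
Expected agreement pₑ = Σ (rowᵢ·colᵢ)/N² = (20·15 + 14·19)/34² = 0.4896
κ = (pₒ − pₑ)/(1 − pₑ) = (0.5588 − 0.4896)/(1 − 0.4896) = 0.136

0.136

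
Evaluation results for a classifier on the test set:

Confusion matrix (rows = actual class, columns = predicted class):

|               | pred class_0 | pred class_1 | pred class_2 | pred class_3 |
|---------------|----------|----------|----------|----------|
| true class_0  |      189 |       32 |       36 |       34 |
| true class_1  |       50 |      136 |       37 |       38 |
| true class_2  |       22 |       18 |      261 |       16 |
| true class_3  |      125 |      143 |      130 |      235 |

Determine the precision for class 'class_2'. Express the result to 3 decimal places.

precision = TP/(TP+FP).
class_2: TP=261, FP=36+37+130=203 → 261/464 = 0.5625

0.563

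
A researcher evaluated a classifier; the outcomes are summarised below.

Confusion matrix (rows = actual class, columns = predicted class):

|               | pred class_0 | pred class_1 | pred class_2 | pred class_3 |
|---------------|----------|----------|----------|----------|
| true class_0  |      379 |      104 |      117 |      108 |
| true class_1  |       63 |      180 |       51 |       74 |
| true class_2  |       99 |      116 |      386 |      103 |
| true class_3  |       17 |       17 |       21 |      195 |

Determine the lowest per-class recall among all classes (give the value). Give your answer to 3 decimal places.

0.489

Per-class recall (TP/(TP+FN)):
  class_0: TP=379, FN=104+117+108=329 → 379/708 = 0.5353
  class_1: TP=180, FN=63+51+74=188 → 180/368 = 0.4891
  class_2: TP=386, FN=99+116+103=318 → 386/704 = 0.5483
  class_3: TP=195, FN=17+17+21=55 → 195/250 = 0.7800
Lowest is class 'class_1' with recall = 0.489.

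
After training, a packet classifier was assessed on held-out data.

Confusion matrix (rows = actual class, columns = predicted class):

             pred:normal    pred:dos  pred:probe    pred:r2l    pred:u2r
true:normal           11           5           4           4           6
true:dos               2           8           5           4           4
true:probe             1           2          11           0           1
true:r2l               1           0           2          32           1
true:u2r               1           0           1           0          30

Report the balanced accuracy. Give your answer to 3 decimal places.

0.655

Balanced accuracy = mean of per-class recall.
  normal: recall = 11/30 = 0.3667
  dos: recall = 8/23 = 0.3478
  probe: recall = 11/15 = 0.7333
  r2l: recall = 32/36 = 0.8889
  u2r: recall = 30/32 = 0.9375
Mean = (0.3667 + 0.3478 + 0.7333 + 0.8889 + 0.9375) / 5 = 0.655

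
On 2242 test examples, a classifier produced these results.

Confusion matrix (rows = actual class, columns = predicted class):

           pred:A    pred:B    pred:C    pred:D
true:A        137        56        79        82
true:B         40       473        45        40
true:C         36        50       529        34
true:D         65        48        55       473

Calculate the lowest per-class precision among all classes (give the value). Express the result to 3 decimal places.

Per-class precision (TP/(TP+FP)):
  A: TP=137, FP=40+36+65=141 → 137/278 = 0.4928
  B: TP=473, FP=56+50+48=154 → 473/627 = 0.7544
  C: TP=529, FP=79+45+55=179 → 529/708 = 0.7472
  D: TP=473, FP=82+40+34=156 → 473/629 = 0.7520
Lowest is class 'A' with precision = 0.493.

0.493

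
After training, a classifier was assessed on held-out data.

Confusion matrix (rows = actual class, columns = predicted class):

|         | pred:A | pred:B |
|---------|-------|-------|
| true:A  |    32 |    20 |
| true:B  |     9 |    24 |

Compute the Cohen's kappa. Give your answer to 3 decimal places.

0.323

Observed agreement pₒ = trace/N = 56/85 = 0.6588
Expected agreement pₑ = Σ (rowᵢ·colᵢ)/N² = (52·41 + 33·44)/85² = 0.4961
κ = (pₒ − pₑ)/(1 − pₑ) = (0.6588 − 0.4961)/(1 − 0.4961) = 0.323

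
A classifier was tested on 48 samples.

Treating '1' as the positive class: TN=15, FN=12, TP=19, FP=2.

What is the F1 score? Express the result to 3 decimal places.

0.731

Precision = TP/(TP+FP) = 19/21 = 0.9048
Recall = TP/(TP+FN) = 19/31 = 0.6129
F1 = 2·TP/(2·TP+FP+FN) = 38/52 = 0.731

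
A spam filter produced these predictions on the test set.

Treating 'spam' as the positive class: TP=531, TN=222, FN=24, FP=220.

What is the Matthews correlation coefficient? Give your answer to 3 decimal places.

0.529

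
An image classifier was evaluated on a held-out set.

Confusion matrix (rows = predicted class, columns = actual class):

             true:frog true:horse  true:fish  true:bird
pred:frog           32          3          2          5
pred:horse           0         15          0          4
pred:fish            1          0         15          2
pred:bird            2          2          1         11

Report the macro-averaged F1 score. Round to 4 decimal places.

Per-class F1 score (2·TP/(2·TP+FP+FN)):
  frog: TP=32, FP=3+2+5=10, FN=0+1+2=3 → 64/77 = 0.83117
  horse: TP=15, FP=0+0+4=4, FN=3+0+2=5 → 30/39 = 0.76923
  fish: TP=15, FP=1+0+2=3, FN=2+0+1=3 → 30/36 = 0.83333
  bird: TP=11, FP=2+2+1=5, FN=5+4+2=11 → 22/38 = 0.57895
Macro-F1 score = mean = (0.83117 + 0.76923 + 0.83333 + 0.57895) / 4 = 0.7532

0.7532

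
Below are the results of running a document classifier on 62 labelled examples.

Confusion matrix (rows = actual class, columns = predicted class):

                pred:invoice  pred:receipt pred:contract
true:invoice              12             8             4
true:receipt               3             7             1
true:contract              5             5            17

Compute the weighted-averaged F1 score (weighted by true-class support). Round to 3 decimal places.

0.593

Per-class F1 score (2·TP/(2·TP+FP+FN)):
  invoice: TP=12, FP=3+5=8, FN=8+4=12 → 24/44 = 0.5455
  receipt: TP=7, FP=8+5=13, FN=3+1=4 → 14/31 = 0.4516
  contract: TP=17, FP=4+1=5, FN=5+5=10 → 34/49 = 0.6939
Weighted-F1 score = Σ (supportᵢ/N)·F1 scoreᵢ with N=62: (24/62)·0.5455 + (11/62)·0.4516 + (27/62)·0.6939 = 0.593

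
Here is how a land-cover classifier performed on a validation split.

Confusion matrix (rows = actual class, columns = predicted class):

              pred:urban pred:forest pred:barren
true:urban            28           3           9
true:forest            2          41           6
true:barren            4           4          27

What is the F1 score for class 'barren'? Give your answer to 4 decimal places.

0.7013

Take TP from the diagonal, FP from the rest of the 'barren' prediction marginal, FN from the rest of the 'barren' actual marginal.
F1 score = 2·TP/(2·TP+FP+FN).
barren: TP=27, FP=9+6=15, FN=4+4=8 → 54/77 = 0.70130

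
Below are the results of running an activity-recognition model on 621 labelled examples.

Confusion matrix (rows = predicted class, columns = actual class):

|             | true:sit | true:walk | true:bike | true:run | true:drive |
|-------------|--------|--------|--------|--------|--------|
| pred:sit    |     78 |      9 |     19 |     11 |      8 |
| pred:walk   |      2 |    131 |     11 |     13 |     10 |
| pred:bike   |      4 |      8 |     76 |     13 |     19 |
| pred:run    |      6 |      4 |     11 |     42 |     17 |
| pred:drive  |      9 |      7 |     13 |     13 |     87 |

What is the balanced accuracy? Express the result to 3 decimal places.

Balanced accuracy = mean of per-class recall.
  sit: recall = 78/99 = 0.7879
  walk: recall = 131/159 = 0.8239
  bike: recall = 76/130 = 0.5846
  run: recall = 42/92 = 0.4565
  drive: recall = 87/141 = 0.6170
Mean = (0.7879 + 0.8239 + 0.5846 + 0.4565 + 0.6170) / 5 = 0.654

0.654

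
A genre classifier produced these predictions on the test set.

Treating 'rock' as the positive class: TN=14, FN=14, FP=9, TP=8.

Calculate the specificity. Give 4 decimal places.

0.6087

Specificity = TN/(TN+FP) = 14/(14+9) = 0.6087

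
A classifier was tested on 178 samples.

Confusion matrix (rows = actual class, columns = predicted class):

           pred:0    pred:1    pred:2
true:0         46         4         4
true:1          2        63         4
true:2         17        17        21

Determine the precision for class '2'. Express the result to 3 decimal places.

0.724

Treat '2' as positive and all other classes as negative.
precision = TP/(TP+FP).
2: TP=21, FP=4+4=8 → 21/29 = 0.7241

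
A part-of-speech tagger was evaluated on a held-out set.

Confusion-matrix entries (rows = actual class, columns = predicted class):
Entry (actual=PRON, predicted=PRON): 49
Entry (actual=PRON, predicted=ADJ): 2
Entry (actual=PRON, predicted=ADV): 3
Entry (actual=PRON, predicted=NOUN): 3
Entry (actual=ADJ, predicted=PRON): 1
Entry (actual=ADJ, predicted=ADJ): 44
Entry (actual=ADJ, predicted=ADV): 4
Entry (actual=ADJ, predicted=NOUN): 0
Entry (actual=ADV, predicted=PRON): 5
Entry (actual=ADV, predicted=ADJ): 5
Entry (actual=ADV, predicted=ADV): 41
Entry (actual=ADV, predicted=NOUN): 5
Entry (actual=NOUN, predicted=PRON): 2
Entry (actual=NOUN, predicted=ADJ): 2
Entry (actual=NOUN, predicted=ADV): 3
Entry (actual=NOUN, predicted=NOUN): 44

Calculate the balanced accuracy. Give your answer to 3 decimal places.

Balanced accuracy = mean of per-class recall.
  PRON: recall = 49/57 = 0.8596
  ADJ: recall = 44/49 = 0.8980
  ADV: recall = 41/56 = 0.7321
  NOUN: recall = 44/51 = 0.8627
Mean = (0.8596 + 0.8980 + 0.7321 + 0.8627) / 4 = 0.838

0.838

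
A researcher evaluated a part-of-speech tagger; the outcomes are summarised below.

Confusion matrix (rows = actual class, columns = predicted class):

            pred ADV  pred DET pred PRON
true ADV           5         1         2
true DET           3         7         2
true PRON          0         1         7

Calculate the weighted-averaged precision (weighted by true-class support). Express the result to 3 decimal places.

0.694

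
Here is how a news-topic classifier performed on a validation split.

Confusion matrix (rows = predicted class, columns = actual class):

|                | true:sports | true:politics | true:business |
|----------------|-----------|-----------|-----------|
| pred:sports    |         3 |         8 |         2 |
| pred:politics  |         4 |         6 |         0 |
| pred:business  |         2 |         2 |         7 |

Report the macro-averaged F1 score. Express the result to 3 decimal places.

0.478

Per-class F1 score (2·TP/(2·TP+FP+FN)):
  sports: TP=3, FP=8+2=10, FN=4+2=6 → 6/22 = 0.2727
  politics: TP=6, FP=4+0=4, FN=8+2=10 → 12/26 = 0.4615
  business: TP=7, FP=2+2=4, FN=2+0=2 → 14/20 = 0.7000
Macro-F1 score = mean = (0.2727 + 0.4615 + 0.7000) / 3 = 0.478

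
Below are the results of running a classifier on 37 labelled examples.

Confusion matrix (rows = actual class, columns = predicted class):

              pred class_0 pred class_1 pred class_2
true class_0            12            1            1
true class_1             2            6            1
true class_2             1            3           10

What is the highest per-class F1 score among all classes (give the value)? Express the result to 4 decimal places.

Per-class F1 score (2·TP/(2·TP+FP+FN)):
  class_0: TP=12, FP=2+1=3, FN=1+1=2 → 24/29 = 0.82759
  class_1: TP=6, FP=1+3=4, FN=2+1=3 → 12/19 = 0.63158
  class_2: TP=10, FP=1+1=2, FN=1+3=4 → 20/26 = 0.76923
Highest is class 'class_0' with F1 score = 0.8276.

0.8276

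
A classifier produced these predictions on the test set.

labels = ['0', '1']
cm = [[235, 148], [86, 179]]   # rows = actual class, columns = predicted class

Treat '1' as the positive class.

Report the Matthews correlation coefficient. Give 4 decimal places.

0.2842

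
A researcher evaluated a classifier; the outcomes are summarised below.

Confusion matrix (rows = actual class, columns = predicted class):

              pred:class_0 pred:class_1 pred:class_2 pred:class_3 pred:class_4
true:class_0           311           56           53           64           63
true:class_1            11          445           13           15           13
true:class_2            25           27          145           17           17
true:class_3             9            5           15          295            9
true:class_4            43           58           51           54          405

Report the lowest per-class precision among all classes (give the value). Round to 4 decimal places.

0.5235

Per-class precision (TP/(TP+FP)):
  class_0: TP=311, FP=11+25+9+43=88 → 311/399 = 0.77945
  class_1: TP=445, FP=56+27+5+58=146 → 445/591 = 0.75296
  class_2: TP=145, FP=53+13+15+51=132 → 145/277 = 0.52347
  class_3: TP=295, FP=64+15+17+54=150 → 295/445 = 0.66292
  class_4: TP=405, FP=63+13+17+9=102 → 405/507 = 0.79882
Lowest is class 'class_2' with precision = 0.5235.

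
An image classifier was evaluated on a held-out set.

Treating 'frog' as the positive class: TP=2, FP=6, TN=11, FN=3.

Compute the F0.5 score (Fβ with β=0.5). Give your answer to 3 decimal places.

Fβ = (1+β²)·TP / ((1+β²)·TP + β²·FN + FP), with β²=1/4
= 1.25·2 / (1.25·2 + 0.25·3 + 6) = 0.270

0.270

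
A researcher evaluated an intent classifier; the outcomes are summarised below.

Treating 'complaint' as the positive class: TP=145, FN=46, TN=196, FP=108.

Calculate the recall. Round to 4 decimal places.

Recall = TP/(TP+FN) = 145/(145+46) = 145/191 = 0.7592

0.7592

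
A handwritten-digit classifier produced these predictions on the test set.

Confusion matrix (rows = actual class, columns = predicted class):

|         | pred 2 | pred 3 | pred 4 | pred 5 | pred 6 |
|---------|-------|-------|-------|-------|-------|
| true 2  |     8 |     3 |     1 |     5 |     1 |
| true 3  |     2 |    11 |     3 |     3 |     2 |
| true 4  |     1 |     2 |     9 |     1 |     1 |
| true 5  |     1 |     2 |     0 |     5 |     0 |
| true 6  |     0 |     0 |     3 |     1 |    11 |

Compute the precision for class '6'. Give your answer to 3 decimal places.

precision = TP/(TP+FP).
6: TP=11, FP=1+2+1+0=4 → 11/15 = 0.7333

0.733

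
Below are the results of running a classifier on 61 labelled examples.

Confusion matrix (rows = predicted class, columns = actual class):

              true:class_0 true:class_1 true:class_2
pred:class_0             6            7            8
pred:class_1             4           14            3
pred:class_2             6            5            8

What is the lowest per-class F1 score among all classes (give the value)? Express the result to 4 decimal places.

0.3243

Per-class F1 score (2·TP/(2·TP+FP+FN)):
  class_0: TP=6, FP=7+8=15, FN=4+6=10 → 12/37 = 0.32432
  class_1: TP=14, FP=4+3=7, FN=7+5=12 → 28/47 = 0.59574
  class_2: TP=8, FP=6+5=11, FN=8+3=11 → 16/38 = 0.42105
Lowest is class 'class_0' with F1 score = 0.3243.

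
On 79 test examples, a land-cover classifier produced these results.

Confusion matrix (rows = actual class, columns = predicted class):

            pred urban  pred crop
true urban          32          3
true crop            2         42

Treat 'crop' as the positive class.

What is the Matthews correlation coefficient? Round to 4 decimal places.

0.8717

MCC = (TP·TN − FP·FN) / √((TP+FP)(TP+FN)(TN+FP)(TN+FN))
Numerator = 42·32 − 3·2 = 1338
Denominator = √(45·44·35·34) = √2356200 = 1534.9919
MCC = 1338 / 1534.9919 = 0.8717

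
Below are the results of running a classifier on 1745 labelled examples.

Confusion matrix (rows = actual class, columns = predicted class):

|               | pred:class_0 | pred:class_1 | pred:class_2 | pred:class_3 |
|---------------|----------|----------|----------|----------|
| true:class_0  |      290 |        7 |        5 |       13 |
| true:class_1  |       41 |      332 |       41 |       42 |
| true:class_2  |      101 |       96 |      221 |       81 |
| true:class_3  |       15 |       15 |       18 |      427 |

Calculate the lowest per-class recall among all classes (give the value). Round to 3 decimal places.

0.443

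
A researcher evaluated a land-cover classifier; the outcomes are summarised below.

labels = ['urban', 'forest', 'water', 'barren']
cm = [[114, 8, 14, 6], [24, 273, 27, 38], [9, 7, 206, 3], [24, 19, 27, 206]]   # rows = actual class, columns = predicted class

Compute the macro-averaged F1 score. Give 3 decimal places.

Per-class F1 score (2·TP/(2·TP+FP+FN)):
  urban: TP=114, FP=24+9+24=57, FN=8+14+6=28 → 228/313 = 0.7284
  forest: TP=273, FP=8+7+19=34, FN=24+27+38=89 → 546/669 = 0.8161
  water: TP=206, FP=14+27+27=68, FN=9+7+3=19 → 412/499 = 0.8257
  barren: TP=206, FP=6+38+3=47, FN=24+19+27=70 → 412/529 = 0.7788
Macro-F1 score = mean = (0.7284 + 0.8161 + 0.8257 + 0.7788) / 4 = 0.787

0.787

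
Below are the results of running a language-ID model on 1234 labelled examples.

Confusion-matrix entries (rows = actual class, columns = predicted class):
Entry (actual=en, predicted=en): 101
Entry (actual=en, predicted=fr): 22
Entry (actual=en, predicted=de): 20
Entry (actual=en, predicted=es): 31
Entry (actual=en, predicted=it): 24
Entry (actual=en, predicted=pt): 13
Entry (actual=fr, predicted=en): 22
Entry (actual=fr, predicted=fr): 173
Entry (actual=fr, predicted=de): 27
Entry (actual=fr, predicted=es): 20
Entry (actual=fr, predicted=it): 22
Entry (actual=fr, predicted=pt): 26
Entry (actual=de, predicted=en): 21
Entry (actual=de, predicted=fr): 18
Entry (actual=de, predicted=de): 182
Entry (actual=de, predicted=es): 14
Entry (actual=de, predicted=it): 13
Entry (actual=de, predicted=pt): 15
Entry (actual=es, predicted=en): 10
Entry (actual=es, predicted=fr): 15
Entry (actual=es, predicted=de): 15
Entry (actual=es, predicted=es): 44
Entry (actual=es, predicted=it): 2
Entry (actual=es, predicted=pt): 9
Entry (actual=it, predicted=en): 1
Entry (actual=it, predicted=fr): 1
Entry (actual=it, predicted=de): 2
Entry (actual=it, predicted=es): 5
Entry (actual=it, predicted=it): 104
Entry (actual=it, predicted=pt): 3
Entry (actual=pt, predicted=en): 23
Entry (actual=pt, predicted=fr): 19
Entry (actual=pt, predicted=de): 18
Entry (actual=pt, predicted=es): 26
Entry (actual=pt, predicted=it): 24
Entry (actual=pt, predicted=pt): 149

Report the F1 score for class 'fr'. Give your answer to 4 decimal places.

0.6431

One-vs-rest for 'fr': TP = diagonal; FP = other classes predicted 'fr'; FN = 'fr' predicted as other.
F1 score = 2·TP/(2·TP+FP+FN).
fr: TP=173, FP=22+18+15+1+19=75, FN=22+27+20+22+26=117 → 346/538 = 0.64312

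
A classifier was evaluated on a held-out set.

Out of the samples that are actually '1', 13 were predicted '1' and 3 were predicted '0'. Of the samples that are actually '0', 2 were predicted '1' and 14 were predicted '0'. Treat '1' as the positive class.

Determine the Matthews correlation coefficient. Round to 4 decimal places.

0.6888

MCC = (TP·TN − FP·FN) / √((TP+FP)(TP+FN)(TN+FP)(TN+FN))
Numerator = 13·14 − 2·3 = 176
Denominator = √(15·16·16·17) = √65280 = 255.4995
MCC = 176 / 255.4995 = 0.6888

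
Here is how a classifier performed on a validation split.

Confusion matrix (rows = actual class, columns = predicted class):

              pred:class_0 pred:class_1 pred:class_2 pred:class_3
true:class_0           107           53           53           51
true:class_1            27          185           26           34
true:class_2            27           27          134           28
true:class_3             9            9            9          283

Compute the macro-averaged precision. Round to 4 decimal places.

0.6557

Per-class precision (TP/(TP+FP)):
  class_0: TP=107, FP=27+27+9=63 → 107/170 = 0.62941
  class_1: TP=185, FP=53+27+9=89 → 185/274 = 0.67518
  class_2: TP=134, FP=53+26+9=88 → 134/222 = 0.60360
  class_3: TP=283, FP=51+34+28=113 → 283/396 = 0.71465
Macro-precision = mean = (0.62941 + 0.67518 + 0.60360 + 0.71465) / 4 = 0.6557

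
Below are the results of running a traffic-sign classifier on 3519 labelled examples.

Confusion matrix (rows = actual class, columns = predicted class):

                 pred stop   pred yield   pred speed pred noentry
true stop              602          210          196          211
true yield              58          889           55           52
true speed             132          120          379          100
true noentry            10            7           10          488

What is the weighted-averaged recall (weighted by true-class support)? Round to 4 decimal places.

Per-class recall (TP/(TP+FN)):
  stop: TP=602, FN=210+196+211=617 → 602/1219 = 0.49385
  yield: TP=889, FN=58+55+52=165 → 889/1054 = 0.84345
  speed: TP=379, FN=132+120+100=352 → 379/731 = 0.51847
  noentry: TP=488, FN=10+7+10=27 → 488/515 = 0.94757
Weighted-recall = Σ (supportᵢ/N)·recallᵢ with N=3519: (1219/3519)·0.49385 + (1054/3519)·0.84345 + (731/3519)·0.51847 + (515/3519)·0.94757 = 0.6701

0.6701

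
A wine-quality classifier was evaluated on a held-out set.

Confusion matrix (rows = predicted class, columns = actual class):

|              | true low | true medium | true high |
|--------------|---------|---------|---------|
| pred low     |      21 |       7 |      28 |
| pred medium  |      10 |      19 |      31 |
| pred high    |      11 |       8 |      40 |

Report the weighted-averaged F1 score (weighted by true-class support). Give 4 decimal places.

Per-class F1 score (2·TP/(2·TP+FP+FN)):
  low: TP=21, FP=7+28=35, FN=10+11=21 → 42/98 = 0.42857
  medium: TP=19, FP=10+31=41, FN=7+8=15 → 38/94 = 0.40426
  high: TP=40, FP=11+8=19, FN=28+31=59 → 80/158 = 0.50633
Weighted-F1 score = Σ (supportᵢ/N)·F1 scoreᵢ with N=175: (42/175)·0.42857 + (34/175)·0.40426 + (99/175)·0.50633 = 0.4678

0.4678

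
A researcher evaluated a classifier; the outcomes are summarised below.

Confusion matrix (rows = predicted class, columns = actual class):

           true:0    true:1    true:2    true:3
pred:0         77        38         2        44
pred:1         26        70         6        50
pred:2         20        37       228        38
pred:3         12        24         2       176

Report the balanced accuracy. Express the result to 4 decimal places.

Balanced accuracy = mean of per-class recall.
  0: recall = 77/135 = 0.57037
  1: recall = 70/169 = 0.41420
  2: recall = 228/238 = 0.95798
  3: recall = 176/308 = 0.57143
Mean = (0.57037 + 0.41420 + 0.95798 + 0.57143) / 4 = 0.6285

0.6285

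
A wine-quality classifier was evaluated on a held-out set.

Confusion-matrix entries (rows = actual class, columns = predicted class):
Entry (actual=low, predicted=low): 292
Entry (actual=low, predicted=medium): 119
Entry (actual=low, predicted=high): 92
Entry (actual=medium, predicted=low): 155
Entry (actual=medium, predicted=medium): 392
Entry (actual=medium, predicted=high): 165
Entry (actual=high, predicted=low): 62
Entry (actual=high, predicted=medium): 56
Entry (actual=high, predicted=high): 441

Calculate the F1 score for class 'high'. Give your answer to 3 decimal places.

0.702

Treat 'high' as positive and all other classes as negative.
F1 score = 2·TP/(2·TP+FP+FN).
high: TP=441, FP=92+165=257, FN=62+56=118 → 882/1257 = 0.7017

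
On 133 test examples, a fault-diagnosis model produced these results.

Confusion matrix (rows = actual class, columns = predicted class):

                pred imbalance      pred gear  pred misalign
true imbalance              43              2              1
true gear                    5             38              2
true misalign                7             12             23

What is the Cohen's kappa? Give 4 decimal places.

0.6711

Observed agreement pₒ = trace/N = 104/133 = 0.78195
Expected agreement pₑ = Σ (rowᵢ·colᵢ)/N² = (46·55 + 45·52 + 42·26)/133² = 0.33705
κ = (pₒ − pₑ)/(1 − pₑ) = (0.78195 − 0.33705)/(1 − 0.33705) = 0.6711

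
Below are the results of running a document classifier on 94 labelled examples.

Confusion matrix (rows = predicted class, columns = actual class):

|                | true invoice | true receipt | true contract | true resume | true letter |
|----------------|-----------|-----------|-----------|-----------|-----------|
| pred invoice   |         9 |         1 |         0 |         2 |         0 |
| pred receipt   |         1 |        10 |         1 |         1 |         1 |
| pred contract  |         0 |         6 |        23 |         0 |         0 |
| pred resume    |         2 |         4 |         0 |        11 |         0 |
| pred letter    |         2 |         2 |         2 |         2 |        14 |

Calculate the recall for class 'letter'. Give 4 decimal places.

One-vs-rest for 'letter': TP = diagonal; FP = other classes predicted 'letter'; FN = 'letter' predicted as other.
recall = TP/(TP+FN).
letter: TP=14, FN=0+1+0+0=1 → 14/15 = 0.93333

0.9333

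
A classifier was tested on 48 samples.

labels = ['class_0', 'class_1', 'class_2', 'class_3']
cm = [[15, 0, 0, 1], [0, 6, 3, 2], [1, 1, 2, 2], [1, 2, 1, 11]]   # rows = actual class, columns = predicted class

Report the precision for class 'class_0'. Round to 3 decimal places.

Take TP from the diagonal, FP from the rest of the 'class_0' prediction marginal, FN from the rest of the 'class_0' actual marginal.
precision = TP/(TP+FP).
class_0: TP=15, FP=0+1+1=2 → 15/17 = 0.8824

0.882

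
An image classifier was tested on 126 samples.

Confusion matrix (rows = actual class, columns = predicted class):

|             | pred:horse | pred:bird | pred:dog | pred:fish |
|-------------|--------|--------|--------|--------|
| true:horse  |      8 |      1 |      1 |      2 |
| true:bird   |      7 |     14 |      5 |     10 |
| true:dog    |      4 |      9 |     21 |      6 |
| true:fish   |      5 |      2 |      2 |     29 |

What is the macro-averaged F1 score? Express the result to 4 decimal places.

0.5468

Per-class F1 score (2·TP/(2·TP+FP+FN)):
  horse: TP=8, FP=7+4+5=16, FN=1+1+2=4 → 16/36 = 0.44444
  bird: TP=14, FP=1+9+2=12, FN=7+5+10=22 → 28/62 = 0.45161
  dog: TP=21, FP=1+5+2=8, FN=4+9+6=19 → 42/69 = 0.60870
  fish: TP=29, FP=2+10+6=18, FN=5+2+2=9 → 58/85 = 0.68235
Macro-F1 score = mean = (0.44444 + 0.45161 + 0.60870 + 0.68235) / 4 = 0.5468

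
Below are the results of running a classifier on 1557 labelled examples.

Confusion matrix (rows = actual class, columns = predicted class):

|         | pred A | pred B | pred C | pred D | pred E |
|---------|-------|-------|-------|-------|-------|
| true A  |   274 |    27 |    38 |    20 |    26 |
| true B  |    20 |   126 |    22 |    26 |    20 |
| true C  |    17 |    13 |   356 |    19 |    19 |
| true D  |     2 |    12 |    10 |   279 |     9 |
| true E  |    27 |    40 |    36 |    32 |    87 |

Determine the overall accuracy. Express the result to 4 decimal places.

Accuracy = trace / total = (274+126+356+279+87=1122) / 1557 = 1122/1557 = 0.7206

0.7206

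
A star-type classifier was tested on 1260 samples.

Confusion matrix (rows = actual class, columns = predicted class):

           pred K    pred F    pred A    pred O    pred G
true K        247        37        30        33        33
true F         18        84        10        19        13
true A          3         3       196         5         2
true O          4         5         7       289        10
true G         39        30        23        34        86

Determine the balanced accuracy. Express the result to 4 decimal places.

Balanced accuracy = mean of per-class recall.
  K: recall = 247/380 = 0.65000
  F: recall = 84/144 = 0.58333
  A: recall = 196/209 = 0.93780
  O: recall = 289/315 = 0.91746
  G: recall = 86/212 = 0.40566
Mean = (0.65000 + 0.58333 + 0.93780 + 0.91746 + 0.40566) / 5 = 0.6989

0.6989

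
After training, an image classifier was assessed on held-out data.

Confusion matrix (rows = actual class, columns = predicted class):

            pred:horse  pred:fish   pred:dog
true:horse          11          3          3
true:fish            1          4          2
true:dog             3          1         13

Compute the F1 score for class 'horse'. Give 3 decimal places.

0.688

One-vs-rest for 'horse': TP = diagonal; FP = other classes predicted 'horse'; FN = 'horse' predicted as other.
F1 score = 2·TP/(2·TP+FP+FN).
horse: TP=11, FP=1+3=4, FN=3+3=6 → 22/32 = 0.6875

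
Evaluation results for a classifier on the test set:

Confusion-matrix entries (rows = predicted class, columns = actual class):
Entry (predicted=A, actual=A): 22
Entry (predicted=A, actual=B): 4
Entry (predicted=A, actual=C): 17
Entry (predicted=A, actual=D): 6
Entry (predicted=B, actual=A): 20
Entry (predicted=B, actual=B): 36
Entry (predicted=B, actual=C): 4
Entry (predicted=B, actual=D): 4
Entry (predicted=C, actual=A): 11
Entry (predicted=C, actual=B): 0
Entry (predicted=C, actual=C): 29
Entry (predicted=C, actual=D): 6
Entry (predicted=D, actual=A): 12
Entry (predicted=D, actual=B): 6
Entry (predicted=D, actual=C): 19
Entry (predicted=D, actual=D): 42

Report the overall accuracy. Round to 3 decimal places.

Accuracy = trace / total = (22+36+29+42=129) / 238 = 129/238 = 0.542

0.542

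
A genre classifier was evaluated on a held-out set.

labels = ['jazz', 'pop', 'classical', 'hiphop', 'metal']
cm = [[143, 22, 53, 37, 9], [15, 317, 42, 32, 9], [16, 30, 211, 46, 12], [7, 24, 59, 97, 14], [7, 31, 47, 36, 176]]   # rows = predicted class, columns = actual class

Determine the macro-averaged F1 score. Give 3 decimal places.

Per-class F1 score (2·TP/(2·TP+FP+FN)):
  jazz: TP=143, FP=22+53+37+9=121, FN=15+16+7+7=45 → 286/452 = 0.6327
  pop: TP=317, FP=15+42+32+9=98, FN=22+30+24+31=107 → 634/839 = 0.7557
  classical: TP=211, FP=16+30+46+12=104, FN=53+42+59+47=201 → 422/727 = 0.5805
  hiphop: TP=97, FP=7+24+59+14=104, FN=37+32+46+36=151 → 194/449 = 0.4321
  metal: TP=176, FP=7+31+47+36=121, FN=9+9+12+14=44 → 352/517 = 0.6809
Macro-F1 score = mean = (0.6327 + 0.7557 + 0.5805 + 0.4321 + 0.6809) / 5 = 0.616

0.616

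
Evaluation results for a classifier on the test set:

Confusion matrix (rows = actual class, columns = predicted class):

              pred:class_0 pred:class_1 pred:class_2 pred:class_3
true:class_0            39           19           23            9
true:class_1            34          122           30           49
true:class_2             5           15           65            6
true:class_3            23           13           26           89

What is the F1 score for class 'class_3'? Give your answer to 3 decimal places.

0.586

Take TP from the diagonal, FP from the rest of the 'class_3' prediction marginal, FN from the rest of the 'class_3' actual marginal.
F1 score = 2·TP/(2·TP+FP+FN).
class_3: TP=89, FP=9+49+6=64, FN=23+13+26=62 → 178/304 = 0.5855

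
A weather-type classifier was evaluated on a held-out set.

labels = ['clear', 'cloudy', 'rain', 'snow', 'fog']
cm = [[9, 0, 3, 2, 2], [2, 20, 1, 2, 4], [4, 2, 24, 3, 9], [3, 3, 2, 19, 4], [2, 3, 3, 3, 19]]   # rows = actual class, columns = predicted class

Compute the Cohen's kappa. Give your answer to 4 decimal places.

Observed agreement pₒ = trace/N = 91/148 = 0.61486
Expected agreement pₑ = Σ (rowᵢ·colᵢ)/N² = (16·20 + 29·28 + 42·33 + 31·29 + 30·38)/148² = 0.20804
κ = (pₒ − pₑ)/(1 − pₑ) = (0.61486 − 0.20804)/(1 − 0.20804) = 0.5137

0.5137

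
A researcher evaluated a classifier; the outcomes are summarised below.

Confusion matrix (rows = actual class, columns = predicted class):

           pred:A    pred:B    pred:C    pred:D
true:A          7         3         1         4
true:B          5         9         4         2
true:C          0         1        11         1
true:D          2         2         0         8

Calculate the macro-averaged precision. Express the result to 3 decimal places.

0.580

Per-class precision (TP/(TP+FP)):
  A: TP=7, FP=5+0+2=7 → 7/14 = 0.5000
  B: TP=9, FP=3+1+2=6 → 9/15 = 0.6000
  C: TP=11, FP=1+4+0=5 → 11/16 = 0.6875
  D: TP=8, FP=4+2+1=7 → 8/15 = 0.5333
Macro-precision = mean = (0.5000 + 0.6000 + 0.6875 + 0.5333) / 4 = 0.580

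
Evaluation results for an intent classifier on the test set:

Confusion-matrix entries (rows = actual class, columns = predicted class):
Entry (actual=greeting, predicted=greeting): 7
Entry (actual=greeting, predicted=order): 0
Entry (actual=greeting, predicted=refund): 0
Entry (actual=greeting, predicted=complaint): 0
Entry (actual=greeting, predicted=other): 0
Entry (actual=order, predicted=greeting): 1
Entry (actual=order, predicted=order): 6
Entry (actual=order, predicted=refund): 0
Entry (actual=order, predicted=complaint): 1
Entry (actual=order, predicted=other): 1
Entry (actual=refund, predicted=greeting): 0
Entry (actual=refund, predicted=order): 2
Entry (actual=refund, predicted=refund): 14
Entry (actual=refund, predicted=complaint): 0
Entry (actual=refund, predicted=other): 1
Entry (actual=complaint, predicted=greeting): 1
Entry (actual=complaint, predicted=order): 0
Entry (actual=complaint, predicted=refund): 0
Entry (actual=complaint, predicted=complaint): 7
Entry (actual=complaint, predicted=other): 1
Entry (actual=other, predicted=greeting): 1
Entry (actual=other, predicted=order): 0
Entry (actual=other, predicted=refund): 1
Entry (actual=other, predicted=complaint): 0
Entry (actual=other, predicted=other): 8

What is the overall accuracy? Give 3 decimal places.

0.808

Accuracy = trace / total = (7+6+14+7+8=42) / 52 = 42/52 = 0.808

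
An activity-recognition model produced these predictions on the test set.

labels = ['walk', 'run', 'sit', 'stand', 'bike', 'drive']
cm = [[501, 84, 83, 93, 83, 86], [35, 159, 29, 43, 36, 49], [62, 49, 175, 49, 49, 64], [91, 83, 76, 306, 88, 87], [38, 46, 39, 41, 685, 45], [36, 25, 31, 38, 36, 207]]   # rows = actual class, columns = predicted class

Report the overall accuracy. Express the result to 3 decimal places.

Accuracy = trace / total = (501+159+175+306+685+207=2033) / 3727 = 2033/3727 = 0.545

0.545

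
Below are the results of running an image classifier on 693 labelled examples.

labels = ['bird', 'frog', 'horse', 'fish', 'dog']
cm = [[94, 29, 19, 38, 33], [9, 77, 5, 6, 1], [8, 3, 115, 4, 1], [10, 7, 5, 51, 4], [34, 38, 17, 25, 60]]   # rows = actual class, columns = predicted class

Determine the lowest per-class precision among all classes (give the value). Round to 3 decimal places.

0.411

Per-class precision (TP/(TP+FP)):
  bird: TP=94, FP=9+8+10+34=61 → 94/155 = 0.6065
  frog: TP=77, FP=29+3+7+38=77 → 77/154 = 0.5000
  horse: TP=115, FP=19+5+5+17=46 → 115/161 = 0.7143
  fish: TP=51, FP=38+6+4+25=73 → 51/124 = 0.4113
  dog: TP=60, FP=33+1+1+4=39 → 60/99 = 0.6061
Lowest is class 'fish' with precision = 0.411.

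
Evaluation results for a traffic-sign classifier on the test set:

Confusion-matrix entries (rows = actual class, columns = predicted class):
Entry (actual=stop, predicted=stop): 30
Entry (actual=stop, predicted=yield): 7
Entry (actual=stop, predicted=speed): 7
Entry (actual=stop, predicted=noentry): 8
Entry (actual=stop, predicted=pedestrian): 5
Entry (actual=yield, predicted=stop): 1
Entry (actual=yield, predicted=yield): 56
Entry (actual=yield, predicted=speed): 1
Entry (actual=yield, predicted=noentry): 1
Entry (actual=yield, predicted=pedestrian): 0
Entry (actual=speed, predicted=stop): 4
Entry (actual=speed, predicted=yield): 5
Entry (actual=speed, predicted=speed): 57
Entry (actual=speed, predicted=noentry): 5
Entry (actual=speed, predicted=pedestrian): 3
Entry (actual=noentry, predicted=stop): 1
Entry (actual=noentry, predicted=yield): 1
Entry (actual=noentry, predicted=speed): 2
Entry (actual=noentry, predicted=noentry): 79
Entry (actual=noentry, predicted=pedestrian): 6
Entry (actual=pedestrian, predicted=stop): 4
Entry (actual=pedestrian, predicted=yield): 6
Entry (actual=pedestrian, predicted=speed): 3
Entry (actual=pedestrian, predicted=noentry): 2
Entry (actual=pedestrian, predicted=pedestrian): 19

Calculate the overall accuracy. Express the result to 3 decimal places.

0.770

Accuracy = trace / total = (30+56+57+79+19=241) / 313 = 241/313 = 0.770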